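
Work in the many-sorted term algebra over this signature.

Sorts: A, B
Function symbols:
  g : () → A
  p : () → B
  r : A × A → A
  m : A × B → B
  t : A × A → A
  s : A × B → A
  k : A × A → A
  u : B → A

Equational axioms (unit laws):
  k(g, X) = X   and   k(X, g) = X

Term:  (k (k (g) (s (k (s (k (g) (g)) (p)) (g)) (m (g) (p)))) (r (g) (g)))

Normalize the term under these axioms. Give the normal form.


normal form = (k (s (s (g) (p)) (m (g) (p))) (r (g) (g)))

1. (k (k (g) (s (k (s (k (g) (g)) (p)) (g)) (m (g) (p)))) (r (g) (g)))  →  (k (s (k (s (k (g) (g)) (p)) (g)) (m (g) (p))) (r (g) (g)))
2. (k (s (k (s (k (g) (g)) (p)) (g)) (m (g) (p))) (r (g) (g)))  →  (k (s (s (k (g) (g)) (p)) (m (g) (p))) (r (g) (g)))
3. (k (s (s (k (g) (g)) (p)) (m (g) (p))) (r (g) (g)))  →  (k (s (s (g) (p)) (m (g) (p))) (r (g) (g)))


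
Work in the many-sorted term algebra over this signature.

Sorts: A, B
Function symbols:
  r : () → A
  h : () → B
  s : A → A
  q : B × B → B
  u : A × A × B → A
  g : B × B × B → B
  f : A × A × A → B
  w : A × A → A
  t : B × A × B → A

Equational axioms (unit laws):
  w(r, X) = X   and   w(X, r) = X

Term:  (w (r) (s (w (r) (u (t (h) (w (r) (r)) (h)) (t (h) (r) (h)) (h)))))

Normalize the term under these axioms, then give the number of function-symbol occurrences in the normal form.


size = 11

1. (w (r) (s (w (r) (u (t (h) (w (r) (r)) (h)) (t (h) (r) (h)) (h)))))  →  (s (w (r) (u (t (h) (w (r) (r)) (h)) (t (h) (r) (h)) (h))))
2. (s (w (r) (u (t (h) (w (r) (r)) (h)) (t (h) (r) (h)) (h))))  →  (s (u (t (h) (w (r) (r)) (h)) (t (h) (r) (h)) (h)))
3. (s (u (t (h) (w (r) (r)) (h)) (t (h) (r) (h)) (h)))  →  (s (u (t (h) (r) (h)) (t (h) (r) (h)) (h)))
normal form: (s (u (t (h) (r) (h)) (t (h) (r) (h)) (h)))


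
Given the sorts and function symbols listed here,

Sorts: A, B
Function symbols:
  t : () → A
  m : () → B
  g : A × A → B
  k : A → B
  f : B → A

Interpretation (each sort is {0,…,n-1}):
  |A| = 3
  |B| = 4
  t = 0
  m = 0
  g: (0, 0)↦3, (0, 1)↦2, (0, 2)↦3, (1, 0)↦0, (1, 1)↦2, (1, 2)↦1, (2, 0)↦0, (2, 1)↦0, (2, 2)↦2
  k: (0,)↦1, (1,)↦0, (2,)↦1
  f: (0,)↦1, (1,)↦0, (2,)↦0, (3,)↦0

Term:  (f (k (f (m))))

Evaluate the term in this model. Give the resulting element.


value = 1

  m = 0
  (f (m)) = f(0,) = 1
  (k (f (m))) = k(1,) = 0
  (f (k (f (m)))) = f(0,) = 1


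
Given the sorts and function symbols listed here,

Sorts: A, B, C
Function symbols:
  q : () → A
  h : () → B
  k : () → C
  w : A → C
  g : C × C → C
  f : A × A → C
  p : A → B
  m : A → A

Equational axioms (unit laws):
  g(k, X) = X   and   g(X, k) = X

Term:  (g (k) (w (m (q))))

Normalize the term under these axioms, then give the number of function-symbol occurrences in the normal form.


1. (g (k) (w (m (q))))  →  (w (m (q)))
normal form: (w (m (q)))

size = 3


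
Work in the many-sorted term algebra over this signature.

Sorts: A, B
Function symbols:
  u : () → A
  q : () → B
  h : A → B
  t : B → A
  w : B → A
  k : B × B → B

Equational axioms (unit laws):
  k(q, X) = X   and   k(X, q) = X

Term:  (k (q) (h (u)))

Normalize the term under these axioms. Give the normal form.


normal form = (h (u))

1. (k (q) (h (u)))  →  (h (u))


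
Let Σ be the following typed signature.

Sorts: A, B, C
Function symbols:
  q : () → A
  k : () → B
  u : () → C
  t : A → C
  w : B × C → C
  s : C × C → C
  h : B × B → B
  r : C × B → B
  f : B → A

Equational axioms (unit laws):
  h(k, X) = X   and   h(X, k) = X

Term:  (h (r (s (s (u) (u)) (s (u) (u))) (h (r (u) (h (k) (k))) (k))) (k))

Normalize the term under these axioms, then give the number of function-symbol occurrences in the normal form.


1. (h (r (s (s (u) (u)) (s (u) (u))) (h (r (u) (h (k) (k))) (k))) (k))  →  (r (s (s (u) (u)) (s (u) (u))) (h (r (u) (h (k) (k))) (k)))
2. (r (s (s (u) (u)) (s (u) (u))) (h (r (u) (h (k) (k))) (k)))  →  (r (s (s (u) (u)) (s (u) (u))) (r (u) (h (k) (k))))
3. (r (s (s (u) (u)) (s (u) (u))) (r (u) (h (k) (k))))  →  (r (s (s (u) (u)) (s (u) (u))) (r (u) (k)))
normal form: (r (s (s (u) (u)) (s (u) (u))) (r (u) (k)))

size = 11


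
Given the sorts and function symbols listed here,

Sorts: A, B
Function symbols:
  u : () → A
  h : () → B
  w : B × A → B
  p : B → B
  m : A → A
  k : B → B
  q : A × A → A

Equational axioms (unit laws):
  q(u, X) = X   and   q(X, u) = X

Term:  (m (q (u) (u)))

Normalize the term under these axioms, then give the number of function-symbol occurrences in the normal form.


size = 2

1. (m (q (u) (u)))  →  (m (u))
normal form: (m (u))


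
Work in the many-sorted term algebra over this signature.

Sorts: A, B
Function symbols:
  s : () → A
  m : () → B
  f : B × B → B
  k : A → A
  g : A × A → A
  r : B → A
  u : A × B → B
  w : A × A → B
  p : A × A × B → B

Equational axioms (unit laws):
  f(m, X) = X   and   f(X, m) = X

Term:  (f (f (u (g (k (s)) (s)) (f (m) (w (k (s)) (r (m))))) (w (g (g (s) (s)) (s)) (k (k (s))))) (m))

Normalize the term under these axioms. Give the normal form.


normal form = (f (u (g (k (s)) (s)) (w (k (s)) (r (m)))) (w (g (g (s) (s)) (s)) (k (k (s)))))

1. (f (f (u (g (k (s)) (s)) (f (m) (w (k (s)) (r (m))))) (w (g (g (s) (s)) (s)) (k (k (s))))) (m))  →  (f (u (g (k (s)) (s)) (f (m) (w (k (s)) (r (m))))) (w (g (g (s) (s)) (s)) (k (k (s)))))
2. (f (u (g (k (s)) (s)) (f (m) (w (k (s)) (r (m))))) (w (g (g (s) (s)) (s)) (k (k (s)))))  →  (f (u (g (k (s)) (s)) (w (k (s)) (r (m)))) (w (g (g (s) (s)) (s)) (k (k (s)))))


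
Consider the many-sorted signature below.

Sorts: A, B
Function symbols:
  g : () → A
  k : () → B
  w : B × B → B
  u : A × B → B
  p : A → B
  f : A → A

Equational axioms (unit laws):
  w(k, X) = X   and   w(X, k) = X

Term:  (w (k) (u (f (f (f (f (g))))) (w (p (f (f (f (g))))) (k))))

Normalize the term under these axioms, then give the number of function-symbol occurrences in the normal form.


1. (w (k) (u (f (f (f (f (g))))) (w (p (f (f (f (g))))) (k))))  →  (u (f (f (f (f (g))))) (w (p (f (f (f (g))))) (k)))
2. (u (f (f (f (f (g))))) (w (p (f (f (f (g))))) (k)))  →  (u (f (f (f (f (g))))) (p (f (f (f (g))))))
normal form: (u (f (f (f (f (g))))) (p (f (f (f (g))))))

size = 11


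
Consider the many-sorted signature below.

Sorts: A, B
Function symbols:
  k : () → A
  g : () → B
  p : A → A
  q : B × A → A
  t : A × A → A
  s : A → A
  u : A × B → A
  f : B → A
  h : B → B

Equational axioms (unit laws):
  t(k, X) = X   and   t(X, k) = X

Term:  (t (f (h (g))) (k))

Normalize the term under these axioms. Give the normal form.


1. (t (f (h (g))) (k))  →  (f (h (g)))

normal form = (f (h (g)))


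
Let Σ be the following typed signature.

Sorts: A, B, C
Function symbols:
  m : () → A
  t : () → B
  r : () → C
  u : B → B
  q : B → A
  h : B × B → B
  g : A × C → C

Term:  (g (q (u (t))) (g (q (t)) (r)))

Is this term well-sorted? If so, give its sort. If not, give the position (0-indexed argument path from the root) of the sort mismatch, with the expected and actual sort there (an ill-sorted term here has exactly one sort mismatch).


      (t) : B
    (u (t)) : B
  (q (u (t))) : A
      (t) : B
    (q (t)) : A
    (r) : C
  (g (q (t)) (r)) : C
(g (q (u (t))) (g (q (t)) (r))) : C

well-sorted; sort = C


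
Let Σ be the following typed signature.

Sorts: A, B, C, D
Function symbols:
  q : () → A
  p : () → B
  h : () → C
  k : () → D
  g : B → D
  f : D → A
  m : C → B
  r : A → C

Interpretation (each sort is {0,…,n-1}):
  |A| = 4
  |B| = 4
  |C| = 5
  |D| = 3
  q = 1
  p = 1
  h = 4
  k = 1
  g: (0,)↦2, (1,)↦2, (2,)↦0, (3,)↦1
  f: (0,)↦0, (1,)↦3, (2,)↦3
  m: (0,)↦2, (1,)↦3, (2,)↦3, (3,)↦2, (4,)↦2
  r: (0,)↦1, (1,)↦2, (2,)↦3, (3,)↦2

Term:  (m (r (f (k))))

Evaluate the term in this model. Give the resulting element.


value = 3

  k = 1
  (f (k)) = f(1,) = 3
  (r (f (k))) = r(3,) = 2
  (m (r (f (k)))) = m(2,) = 3


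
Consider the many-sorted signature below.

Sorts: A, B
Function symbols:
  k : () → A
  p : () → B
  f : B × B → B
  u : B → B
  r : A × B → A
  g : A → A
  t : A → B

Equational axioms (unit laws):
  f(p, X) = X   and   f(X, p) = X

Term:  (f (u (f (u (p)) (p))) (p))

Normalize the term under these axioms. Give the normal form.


1. (f (u (f (u (p)) (p))) (p))  →  (u (f (u (p)) (p)))
2. (u (f (u (p)) (p)))  →  (u (u (p)))

normal form = (u (u (p)))


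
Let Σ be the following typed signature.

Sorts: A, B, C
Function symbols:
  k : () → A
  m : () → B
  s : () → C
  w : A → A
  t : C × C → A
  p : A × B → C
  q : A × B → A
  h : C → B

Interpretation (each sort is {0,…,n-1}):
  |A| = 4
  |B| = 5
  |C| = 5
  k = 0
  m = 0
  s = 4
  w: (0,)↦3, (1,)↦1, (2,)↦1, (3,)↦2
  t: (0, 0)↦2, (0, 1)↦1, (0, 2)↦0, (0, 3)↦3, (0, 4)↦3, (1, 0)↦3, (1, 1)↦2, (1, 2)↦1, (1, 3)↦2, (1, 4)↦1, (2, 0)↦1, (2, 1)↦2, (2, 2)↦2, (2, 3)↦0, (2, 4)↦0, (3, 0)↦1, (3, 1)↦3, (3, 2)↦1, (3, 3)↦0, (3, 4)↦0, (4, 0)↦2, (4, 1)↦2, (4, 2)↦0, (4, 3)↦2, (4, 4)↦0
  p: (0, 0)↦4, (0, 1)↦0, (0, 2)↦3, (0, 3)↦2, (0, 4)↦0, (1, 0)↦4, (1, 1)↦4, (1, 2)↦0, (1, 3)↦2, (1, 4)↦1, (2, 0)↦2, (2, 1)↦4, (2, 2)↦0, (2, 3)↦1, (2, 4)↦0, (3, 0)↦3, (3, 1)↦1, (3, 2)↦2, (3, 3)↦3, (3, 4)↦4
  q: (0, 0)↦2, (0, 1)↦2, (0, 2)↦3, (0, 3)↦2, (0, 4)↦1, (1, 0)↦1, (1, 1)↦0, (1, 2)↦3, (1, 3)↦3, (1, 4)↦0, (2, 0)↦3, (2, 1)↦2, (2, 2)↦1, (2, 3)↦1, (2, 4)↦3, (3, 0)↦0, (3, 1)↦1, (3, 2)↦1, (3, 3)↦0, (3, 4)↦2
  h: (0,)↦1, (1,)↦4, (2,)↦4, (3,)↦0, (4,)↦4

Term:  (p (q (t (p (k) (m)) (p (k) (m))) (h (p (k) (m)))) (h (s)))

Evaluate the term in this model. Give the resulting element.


value = 1

  k = 0
  m = 0
  (p (k) (m)) = p(0, 0) = 4
  k = 0
  m = 0
  (p (k) (m)) = p(0, 0) = 4
  (t (p (k) (m)) (p (k) (m))) = t(4, 4) = 0
  k = 0
  m = 0
  (p (k) (m)) = p(0, 0) = 4
  (h (p (k) (m))) = h(4,) = 4
  (q (t (p (k) (m)) (p (k) (m))) (h (p (k) (m)))) = q(0, 4) = 1
  s = 4
  (h (s)) = h(4,) = 4
  (p (q (t (p (k) (m)) (p (k) (m))) (h (p (k) (m)))) (h (s))) = p(1, 4) = 1


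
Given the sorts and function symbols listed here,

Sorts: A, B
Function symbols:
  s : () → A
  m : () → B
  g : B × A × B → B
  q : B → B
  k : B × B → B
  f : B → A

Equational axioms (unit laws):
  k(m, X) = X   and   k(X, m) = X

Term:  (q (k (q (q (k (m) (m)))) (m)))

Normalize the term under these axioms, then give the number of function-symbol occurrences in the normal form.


1. (q (k (q (q (k (m) (m)))) (m)))  →  (q (q (q (k (m) (m)))))
2. (q (q (q (k (m) (m)))))  →  (q (q (q (m))))
normal form: (q (q (q (m))))

size = 4


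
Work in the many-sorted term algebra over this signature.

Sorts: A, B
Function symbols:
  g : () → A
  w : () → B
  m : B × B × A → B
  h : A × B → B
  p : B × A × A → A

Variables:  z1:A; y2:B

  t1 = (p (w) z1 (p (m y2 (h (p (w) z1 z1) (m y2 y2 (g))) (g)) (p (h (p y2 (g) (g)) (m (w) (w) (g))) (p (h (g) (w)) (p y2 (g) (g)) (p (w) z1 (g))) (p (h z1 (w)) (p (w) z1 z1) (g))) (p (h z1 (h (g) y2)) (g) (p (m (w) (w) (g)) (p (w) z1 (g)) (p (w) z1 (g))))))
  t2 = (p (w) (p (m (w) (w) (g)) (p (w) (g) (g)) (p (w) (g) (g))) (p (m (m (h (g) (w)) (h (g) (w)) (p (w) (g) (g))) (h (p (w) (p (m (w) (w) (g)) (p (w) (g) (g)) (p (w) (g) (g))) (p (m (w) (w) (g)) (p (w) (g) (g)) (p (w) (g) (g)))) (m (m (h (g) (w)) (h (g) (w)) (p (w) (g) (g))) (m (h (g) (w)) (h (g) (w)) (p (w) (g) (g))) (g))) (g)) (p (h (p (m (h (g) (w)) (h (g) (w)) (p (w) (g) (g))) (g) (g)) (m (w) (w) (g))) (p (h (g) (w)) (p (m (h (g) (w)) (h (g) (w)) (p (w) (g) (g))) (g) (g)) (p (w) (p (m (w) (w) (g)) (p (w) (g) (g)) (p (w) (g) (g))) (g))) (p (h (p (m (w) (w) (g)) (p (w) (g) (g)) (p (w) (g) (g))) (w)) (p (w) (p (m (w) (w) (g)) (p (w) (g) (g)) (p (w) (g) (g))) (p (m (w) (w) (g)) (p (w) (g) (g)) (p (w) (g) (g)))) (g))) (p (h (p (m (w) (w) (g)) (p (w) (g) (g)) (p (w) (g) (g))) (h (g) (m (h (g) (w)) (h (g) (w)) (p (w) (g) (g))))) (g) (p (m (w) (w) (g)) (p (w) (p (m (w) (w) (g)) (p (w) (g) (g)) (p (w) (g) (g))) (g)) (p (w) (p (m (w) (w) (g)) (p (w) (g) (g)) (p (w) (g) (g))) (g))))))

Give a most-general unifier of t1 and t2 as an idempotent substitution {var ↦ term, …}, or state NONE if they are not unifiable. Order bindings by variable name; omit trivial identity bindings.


{y2 ↦ (m (h (g) (w)) (h (g) (w)) (p (w) (g) (g))), z1 ↦ (p (m (w) (w) (g)) (p (w) (g) (g)) (p (w) (g) (g)))}


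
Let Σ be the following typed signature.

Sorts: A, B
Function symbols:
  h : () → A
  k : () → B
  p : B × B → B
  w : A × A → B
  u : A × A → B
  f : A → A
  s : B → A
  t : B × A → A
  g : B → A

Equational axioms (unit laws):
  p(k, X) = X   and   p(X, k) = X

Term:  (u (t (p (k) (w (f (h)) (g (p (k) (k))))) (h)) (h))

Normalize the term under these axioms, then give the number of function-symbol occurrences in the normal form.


1. (u (t (p (k) (w (f (h)) (g (p (k) (k))))) (h)) (h))  →  (u (t (w (f (h)) (g (p (k) (k)))) (h)) (h))
2. (u (t (w (f (h)) (g (p (k) (k)))) (h)) (h))  →  (u (t (w (f (h)) (g (k))) (h)) (h))
normal form: (u (t (w (f (h)) (g (k))) (h)) (h))

size = 9


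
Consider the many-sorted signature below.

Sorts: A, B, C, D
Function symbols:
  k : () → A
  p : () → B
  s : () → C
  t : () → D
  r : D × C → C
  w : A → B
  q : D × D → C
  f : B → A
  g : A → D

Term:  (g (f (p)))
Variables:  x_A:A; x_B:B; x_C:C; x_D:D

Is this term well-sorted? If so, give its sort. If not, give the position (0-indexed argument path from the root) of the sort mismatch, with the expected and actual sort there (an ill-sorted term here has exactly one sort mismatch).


well-sorted; sort = D

    (p) : B
  (f (p)) : A
(g (f (p))) : D


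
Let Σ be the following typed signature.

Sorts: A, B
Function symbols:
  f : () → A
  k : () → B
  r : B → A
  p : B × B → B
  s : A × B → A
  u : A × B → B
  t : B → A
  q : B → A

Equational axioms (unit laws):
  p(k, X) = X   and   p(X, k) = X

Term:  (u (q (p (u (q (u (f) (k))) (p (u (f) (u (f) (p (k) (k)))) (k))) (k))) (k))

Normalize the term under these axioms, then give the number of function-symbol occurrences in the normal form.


size = 13

1. (u (q (p (u (q (u (f) (k))) (p (u (f) (u (f) (p (k) (k)))) (k))) (k))) (k))  →  (u (q (u (q (u (f) (k))) (p (u (f) (u (f) (p (k) (k)))) (k)))) (k))
2. (u (q (u (q (u (f) (k))) (p (u (f) (u (f) (p (k) (k)))) (k)))) (k))  →  (u (q (u (q (u (f) (k))) (u (f) (u (f) (p (k) (k)))))) (k))
3. (u (q (u (q (u (f) (k))) (u (f) (u (f) (p (k) (k)))))) (k))  →  (u (q (u (q (u (f) (k))) (u (f) (u (f) (k))))) (k))
normal form: (u (q (u (q (u (f) (k))) (u (f) (u (f) (k))))) (k))


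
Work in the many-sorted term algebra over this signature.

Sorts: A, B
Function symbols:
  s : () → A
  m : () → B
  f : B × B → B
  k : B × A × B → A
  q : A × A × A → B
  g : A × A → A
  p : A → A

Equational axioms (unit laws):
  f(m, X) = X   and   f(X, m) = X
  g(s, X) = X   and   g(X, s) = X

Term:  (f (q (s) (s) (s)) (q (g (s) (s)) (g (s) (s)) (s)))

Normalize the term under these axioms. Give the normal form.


normal form = (f (q (s) (s) (s)) (q (s) (s) (s)))

1. (f (q (s) (s) (s)) (q (g (s) (s)) (g (s) (s)) (s)))  →  (f (q (s) (s) (s)) (q (s) (g (s) (s)) (s)))
2. (f (q (s) (s) (s)) (q (s) (g (s) (s)) (s)))  →  (f (q (s) (s) (s)) (q (s) (s) (s)))


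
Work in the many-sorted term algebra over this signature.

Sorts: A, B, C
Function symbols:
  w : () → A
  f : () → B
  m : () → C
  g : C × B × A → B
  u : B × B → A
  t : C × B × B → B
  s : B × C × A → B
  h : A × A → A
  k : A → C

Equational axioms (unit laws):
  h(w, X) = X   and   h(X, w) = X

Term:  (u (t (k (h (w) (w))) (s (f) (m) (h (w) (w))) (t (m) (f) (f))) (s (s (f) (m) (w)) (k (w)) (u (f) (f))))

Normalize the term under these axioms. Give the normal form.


1. (u (t (k (h (w) (w))) (s (f) (m) (h (w) (w))) (t (m) (f) (f))) (s (s (f) (m) (w)) (k (w)) (u (f) (f))))  →  (u (t (k (w)) (s (f) (m) (h (w) (w))) (t (m) (f) (f))) (s (s (f) (m) (w)) (k (w)) (u (f) (f))))
2. (u (t (k (w)) (s (f) (m) (h (w) (w))) (t (m) (f) (f))) (s (s (f) (m) (w)) (k (w)) (u (f) (f))))  →  (u (t (k (w)) (s (f) (m) (w)) (t (m) (f) (f))) (s (s (f) (m) (w)) (k (w)) (u (f) (f))))

normal form = (u (t (k (w)) (s (f) (m) (w)) (t (m) (f) (f))) (s (s (f) (m) (w)) (k (w)) (u (f) (f))))


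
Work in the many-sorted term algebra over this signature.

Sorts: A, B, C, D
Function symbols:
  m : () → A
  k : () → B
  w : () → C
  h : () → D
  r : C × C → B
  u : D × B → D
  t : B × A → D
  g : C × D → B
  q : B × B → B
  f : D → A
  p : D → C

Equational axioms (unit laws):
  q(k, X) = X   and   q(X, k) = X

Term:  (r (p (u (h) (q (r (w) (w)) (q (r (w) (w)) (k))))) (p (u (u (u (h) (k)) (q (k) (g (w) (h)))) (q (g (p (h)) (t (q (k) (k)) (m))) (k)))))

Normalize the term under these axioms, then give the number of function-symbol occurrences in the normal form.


size = 26

1. (r (p (u (h) (q (r (w) (w)) (q (r (w) (w)) (k))))) (p (u (u (u (h) (k)) (q (k) (g (w) (h)))) (q (g (p (h)) (t (q (k) (k)) (m))) (k)))))  →  (r (p (u (h) (q (r (w) (w)) (r (w) (w))))) (p (u (u (u (h) (k)) (q (k) (g (w) (h)))) (q (g (p (h)) (t (q (k) (k)) (m))) (k)))))
2. (r (p (u (h) (q (r (w) (w)) (r (w) (w))))) (p (u (u (u (h) (k)) (q (k) (g (w) (h)))) (q (g (p (h)) (t (q (k) (k)) (m))) (k)))))  →  (r (p (u (h) (q (r (w) (w)) (r (w) (w))))) (p (u (u (u (h) (k)) (g (w) (h))) (q (g (p (h)) (t (q (k) (k)) (m))) (k)))))
3. (r (p (u (h) (q (r (w) (w)) (r (w) (w))))) (p (u (u (u (h) (k)) (g (w) (h))) (q (g (p (h)) (t (q (k) (k)) (m))) (k)))))  →  (r (p (u (h) (q (r (w) (w)) (r (w) (w))))) (p (u (u (u (h) (k)) (g (w) (h))) (g (p (h)) (t (q (k) (k)) (m))))))
4. (r (p (u (h) (q (r (w) (w)) (r (w) (w))))) (p (u (u (u (h) (k)) (g (w) (h))) (g (p (h)) (t (q (k) (k)) (m))))))  →  (r (p (u (h) (q (r (w) (w)) (r (w) (w))))) (p (u (u (u (h) (k)) (g (w) (h))) (g (p (h)) (t (k) (m))))))
normal form: (r (p (u (h) (q (r (w) (w)) (r (w) (w))))) (p (u (u (u (h) (k)) (g (w) (h))) (g (p (h)) (t (k) (m))))))


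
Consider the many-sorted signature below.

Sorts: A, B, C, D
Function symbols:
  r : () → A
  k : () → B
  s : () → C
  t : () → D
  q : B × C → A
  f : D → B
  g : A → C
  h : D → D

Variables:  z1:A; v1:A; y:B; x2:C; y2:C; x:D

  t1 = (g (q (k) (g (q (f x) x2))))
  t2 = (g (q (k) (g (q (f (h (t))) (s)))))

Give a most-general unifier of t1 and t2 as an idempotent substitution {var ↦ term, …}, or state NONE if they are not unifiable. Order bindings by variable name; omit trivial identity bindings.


{x ↦ (h (t)), x2 ↦ (s)}


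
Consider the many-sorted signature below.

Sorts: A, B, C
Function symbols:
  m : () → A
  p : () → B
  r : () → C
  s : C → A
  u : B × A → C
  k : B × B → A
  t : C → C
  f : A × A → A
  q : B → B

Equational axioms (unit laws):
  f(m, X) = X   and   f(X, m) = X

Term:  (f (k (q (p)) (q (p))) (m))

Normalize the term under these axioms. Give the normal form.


1. (f (k (q (p)) (q (p))) (m))  →  (k (q (p)) (q (p)))

normal form = (k (q (p)) (q (p)))


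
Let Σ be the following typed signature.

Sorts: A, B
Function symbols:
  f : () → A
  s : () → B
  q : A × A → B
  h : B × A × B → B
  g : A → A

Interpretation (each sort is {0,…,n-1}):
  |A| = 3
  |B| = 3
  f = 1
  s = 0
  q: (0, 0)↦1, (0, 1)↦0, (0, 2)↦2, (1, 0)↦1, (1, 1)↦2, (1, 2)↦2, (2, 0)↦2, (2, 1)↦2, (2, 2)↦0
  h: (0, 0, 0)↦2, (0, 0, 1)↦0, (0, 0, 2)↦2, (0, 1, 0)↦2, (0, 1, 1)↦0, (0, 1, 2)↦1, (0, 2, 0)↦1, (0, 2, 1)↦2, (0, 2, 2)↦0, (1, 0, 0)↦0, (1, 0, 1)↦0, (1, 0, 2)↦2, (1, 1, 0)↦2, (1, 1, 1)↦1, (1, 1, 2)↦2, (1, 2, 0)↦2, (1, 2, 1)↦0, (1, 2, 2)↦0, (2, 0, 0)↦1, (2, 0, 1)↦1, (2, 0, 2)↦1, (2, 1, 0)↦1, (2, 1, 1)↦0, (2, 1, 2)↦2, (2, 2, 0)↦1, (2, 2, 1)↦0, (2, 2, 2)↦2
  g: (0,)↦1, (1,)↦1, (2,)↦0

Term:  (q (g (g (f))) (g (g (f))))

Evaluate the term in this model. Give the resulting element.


  f = 1
  (g (f)) = g(1,) = 1
  (g (g (f))) = g(1,) = 1
  f = 1
  (g (f)) = g(1,) = 1
  (g (g (f))) = g(1,) = 1
  (q (g (g (f))) (g (g (f)))) = q(1, 1) = 2

value = 2


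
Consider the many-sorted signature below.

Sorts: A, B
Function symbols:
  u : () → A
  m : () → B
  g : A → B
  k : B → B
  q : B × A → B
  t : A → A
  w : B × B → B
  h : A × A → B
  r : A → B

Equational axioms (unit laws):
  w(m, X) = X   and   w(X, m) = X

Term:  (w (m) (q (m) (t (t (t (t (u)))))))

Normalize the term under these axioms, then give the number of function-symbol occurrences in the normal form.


size = 7

1. (w (m) (q (m) (t (t (t (t (u)))))))  →  (q (m) (t (t (t (t (u))))))
normal form: (q (m) (t (t (t (t (u))))))


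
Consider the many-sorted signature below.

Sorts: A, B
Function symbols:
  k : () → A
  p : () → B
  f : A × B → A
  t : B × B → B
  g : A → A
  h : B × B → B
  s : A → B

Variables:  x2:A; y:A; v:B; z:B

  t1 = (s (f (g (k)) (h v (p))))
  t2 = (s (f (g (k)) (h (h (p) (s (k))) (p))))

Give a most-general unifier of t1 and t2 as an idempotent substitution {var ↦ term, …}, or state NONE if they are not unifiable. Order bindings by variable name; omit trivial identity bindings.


{v ↦ (h (p) (s (k)))}


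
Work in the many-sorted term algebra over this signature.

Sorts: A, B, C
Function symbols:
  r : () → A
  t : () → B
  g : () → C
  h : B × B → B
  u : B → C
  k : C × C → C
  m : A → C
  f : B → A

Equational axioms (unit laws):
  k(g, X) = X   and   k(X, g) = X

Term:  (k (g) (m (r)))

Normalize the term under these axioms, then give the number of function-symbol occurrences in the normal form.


size = 2

1. (k (g) (m (r)))  →  (m (r))
normal form: (m (r))


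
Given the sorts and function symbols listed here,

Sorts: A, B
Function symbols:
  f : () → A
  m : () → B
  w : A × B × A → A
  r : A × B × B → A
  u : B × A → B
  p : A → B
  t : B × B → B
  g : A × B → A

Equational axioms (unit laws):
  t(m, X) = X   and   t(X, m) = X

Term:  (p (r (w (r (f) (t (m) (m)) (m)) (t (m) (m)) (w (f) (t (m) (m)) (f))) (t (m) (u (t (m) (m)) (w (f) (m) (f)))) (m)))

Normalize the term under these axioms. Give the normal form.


normal form = (p (r (w (r (f) (m) (m)) (m) (w (f) (m) (f))) (u (m) (w (f) (m) (f))) (m)))

1. (p (r (w (r (f) (t (m) (m)) (m)) (t (m) (m)) (w (f) (t (m) (m)) (f))) (t (m) (u (t (m) (m)) (w (f) (m) (f)))) (m)))  →  (p (r (w (r (f) (m) (m)) (t (m) (m)) (w (f) (t (m) (m)) (f))) (t (m) (u (t (m) (m)) (w (f) (m) (f)))) (m)))
2. (p (r (w (r (f) (m) (m)) (t (m) (m)) (w (f) (t (m) (m)) (f))) (t (m) (u (t (m) (m)) (w (f) (m) (f)))) (m)))  →  (p (r (w (r (f) (m) (m)) (m) (w (f) (t (m) (m)) (f))) (t (m) (u (t (m) (m)) (w (f) (m) (f)))) (m)))
3. (p (r (w (r (f) (m) (m)) (m) (w (f) (t (m) (m)) (f))) (t (m) (u (t (m) (m)) (w (f) (m) (f)))) (m)))  →  (p (r (w (r (f) (m) (m)) (m) (w (f) (m) (f))) (t (m) (u (t (m) (m)) (w (f) (m) (f)))) (m)))
4. (p (r (w (r (f) (m) (m)) (m) (w (f) (m) (f))) (t (m) (u (t (m) (m)) (w (f) (m) (f)))) (m)))  →  (p (r (w (r (f) (m) (m)) (m) (w (f) (m) (f))) (u (t (m) (m)) (w (f) (m) (f))) (m)))
5. (p (r (w (r (f) (m) (m)) (m) (w (f) (m) (f))) (u (t (m) (m)) (w (f) (m) (f))) (m)))  →  (p (r (w (r (f) (m) (m)) (m) (w (f) (m) (f))) (u (m) (w (f) (m) (f))) (m)))


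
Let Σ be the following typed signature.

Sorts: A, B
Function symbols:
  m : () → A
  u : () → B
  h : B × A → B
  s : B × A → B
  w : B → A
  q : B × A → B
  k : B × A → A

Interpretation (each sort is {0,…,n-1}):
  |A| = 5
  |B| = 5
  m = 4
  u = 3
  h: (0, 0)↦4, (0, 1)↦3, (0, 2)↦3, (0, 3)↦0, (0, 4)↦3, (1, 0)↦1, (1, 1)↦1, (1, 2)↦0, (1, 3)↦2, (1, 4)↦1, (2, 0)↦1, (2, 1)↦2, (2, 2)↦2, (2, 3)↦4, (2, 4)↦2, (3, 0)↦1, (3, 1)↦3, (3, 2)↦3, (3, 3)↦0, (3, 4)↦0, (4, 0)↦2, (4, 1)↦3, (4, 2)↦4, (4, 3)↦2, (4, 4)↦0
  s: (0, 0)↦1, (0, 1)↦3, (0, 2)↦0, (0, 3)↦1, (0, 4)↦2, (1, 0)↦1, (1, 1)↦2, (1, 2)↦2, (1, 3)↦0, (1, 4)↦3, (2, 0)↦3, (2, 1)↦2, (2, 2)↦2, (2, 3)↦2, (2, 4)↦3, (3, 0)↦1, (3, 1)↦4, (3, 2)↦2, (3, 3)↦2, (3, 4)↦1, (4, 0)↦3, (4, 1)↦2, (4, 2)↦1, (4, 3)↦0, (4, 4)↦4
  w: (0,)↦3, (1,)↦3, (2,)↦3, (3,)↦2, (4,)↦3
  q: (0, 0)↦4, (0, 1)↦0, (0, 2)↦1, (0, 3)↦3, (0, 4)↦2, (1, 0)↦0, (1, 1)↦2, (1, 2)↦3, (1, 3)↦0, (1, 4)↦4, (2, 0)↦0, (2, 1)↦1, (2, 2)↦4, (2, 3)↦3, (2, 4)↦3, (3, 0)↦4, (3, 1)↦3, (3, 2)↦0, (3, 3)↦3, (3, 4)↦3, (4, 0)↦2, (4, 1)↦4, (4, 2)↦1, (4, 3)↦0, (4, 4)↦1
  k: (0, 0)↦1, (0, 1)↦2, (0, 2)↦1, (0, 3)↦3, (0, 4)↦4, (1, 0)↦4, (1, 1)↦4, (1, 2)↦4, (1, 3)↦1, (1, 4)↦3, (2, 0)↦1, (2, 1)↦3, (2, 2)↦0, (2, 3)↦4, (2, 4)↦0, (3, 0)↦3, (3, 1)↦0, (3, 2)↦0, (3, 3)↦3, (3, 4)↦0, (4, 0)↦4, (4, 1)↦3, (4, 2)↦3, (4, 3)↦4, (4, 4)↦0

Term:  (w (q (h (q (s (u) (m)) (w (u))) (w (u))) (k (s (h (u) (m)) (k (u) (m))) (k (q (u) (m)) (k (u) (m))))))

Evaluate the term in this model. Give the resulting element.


value = 2

  u = 3
  m = 4
  (s (u) (m)) = s(3, 4) = 1
  u = 3
  (w (u)) = w(3,) = 2
  (q (s (u) (m)) (w (u))) = q(1, 2) = 3
  u = 3
  (w (u)) = w(3,) = 2
  (h (q (s (u) (m)) (w (u))) (w (u))) = h(3, 2) = 3
  u = 3
  m = 4
  (h (u) (m)) = h(3, 4) = 0
  u = 3
  m = 4
  (k (u) (m)) = k(3, 4) = 0
  (s (h (u) (m)) (k (u) (m))) = s(0, 0) = 1
  u = 3
  m = 4
  (q (u) (m)) = q(3, 4) = 3
  u = 3
  m = 4
  (k (u) (m)) = k(3, 4) = 0
  (k (q (u) (m)) (k (u) (m))) = k(3, 0) = 3
  (k (s (h (u) (m)) (k (u) (m))) (k (q (u) (m)) (k (u) (m)))) = k(1, 3) = 1
  (q (h (q (s (u) (m)) (w (u))) (w (u))) (k (s (h (u) (m)) (k (u) (m))) (k (q (u) (m)) (k (u) (m))))) = q(3, 1) = 3
  (w (q (h (q (s (u) (m)) (w (u))) (w (u))) (k (s (h (u) (m)) (k (u) (m))) (k (q (u) (m)) (k (u) (m)))))) = w(3,) = 2


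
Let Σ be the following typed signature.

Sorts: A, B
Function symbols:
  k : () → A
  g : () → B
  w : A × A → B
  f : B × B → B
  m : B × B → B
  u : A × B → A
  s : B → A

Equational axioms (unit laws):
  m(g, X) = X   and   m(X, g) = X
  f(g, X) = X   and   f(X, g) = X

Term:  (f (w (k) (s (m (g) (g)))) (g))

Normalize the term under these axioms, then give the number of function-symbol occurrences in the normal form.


size = 4

1. (f (w (k) (s (m (g) (g)))) (g))  →  (w (k) (s (m (g) (g))))
2. (w (k) (s (m (g) (g))))  →  (w (k) (s (g)))
normal form: (w (k) (s (g)))


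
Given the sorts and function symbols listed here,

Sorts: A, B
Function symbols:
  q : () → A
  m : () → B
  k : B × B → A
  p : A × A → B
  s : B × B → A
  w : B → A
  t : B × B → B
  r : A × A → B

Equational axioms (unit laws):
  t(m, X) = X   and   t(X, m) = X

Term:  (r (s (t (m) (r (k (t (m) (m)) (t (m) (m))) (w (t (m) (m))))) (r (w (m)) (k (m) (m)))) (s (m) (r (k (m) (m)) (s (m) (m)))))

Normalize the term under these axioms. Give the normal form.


normal form = (r (s (r (k (m) (m)) (w (m))) (r (w (m)) (k (m) (m)))) (s (m) (r (k (m) (m)) (s (m) (m)))))

1. (r (s (t (m) (r (k (t (m) (m)) (t (m) (m))) (w (t (m) (m))))) (r (w (m)) (k (m) (m)))) (s (m) (r (k (m) (m)) (s (m) (m)))))  →  (r (s (r (k (t (m) (m)) (t (m) (m))) (w (t (m) (m)))) (r (w (m)) (k (m) (m)))) (s (m) (r (k (m) (m)) (s (m) (m)))))
2. (r (s (r (k (t (m) (m)) (t (m) (m))) (w (t (m) (m)))) (r (w (m)) (k (m) (m)))) (s (m) (r (k (m) (m)) (s (m) (m)))))  →  (r (s (r (k (m) (t (m) (m))) (w (t (m) (m)))) (r (w (m)) (k (m) (m)))) (s (m) (r (k (m) (m)) (s (m) (m)))))
3. (r (s (r (k (m) (t (m) (m))) (w (t (m) (m)))) (r (w (m)) (k (m) (m)))) (s (m) (r (k (m) (m)) (s (m) (m)))))  →  (r (s (r (k (m) (m)) (w (t (m) (m)))) (r (w (m)) (k (m) (m)))) (s (m) (r (k (m) (m)) (s (m) (m)))))
4. (r (s (r (k (m) (m)) (w (t (m) (m)))) (r (w (m)) (k (m) (m)))) (s (m) (r (k (m) (m)) (s (m) (m)))))  →  (r (s (r (k (m) (m)) (w (m))) (r (w (m)) (k (m) (m)))) (s (m) (r (k (m) (m)) (s (m) (m)))))


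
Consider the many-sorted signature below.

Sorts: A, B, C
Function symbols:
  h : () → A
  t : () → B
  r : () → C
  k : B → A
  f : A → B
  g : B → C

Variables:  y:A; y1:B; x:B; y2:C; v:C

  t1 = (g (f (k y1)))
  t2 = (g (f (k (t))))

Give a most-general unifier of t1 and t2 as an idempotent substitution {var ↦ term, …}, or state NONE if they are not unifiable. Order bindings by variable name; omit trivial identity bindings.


{y1 ↦ (t)}


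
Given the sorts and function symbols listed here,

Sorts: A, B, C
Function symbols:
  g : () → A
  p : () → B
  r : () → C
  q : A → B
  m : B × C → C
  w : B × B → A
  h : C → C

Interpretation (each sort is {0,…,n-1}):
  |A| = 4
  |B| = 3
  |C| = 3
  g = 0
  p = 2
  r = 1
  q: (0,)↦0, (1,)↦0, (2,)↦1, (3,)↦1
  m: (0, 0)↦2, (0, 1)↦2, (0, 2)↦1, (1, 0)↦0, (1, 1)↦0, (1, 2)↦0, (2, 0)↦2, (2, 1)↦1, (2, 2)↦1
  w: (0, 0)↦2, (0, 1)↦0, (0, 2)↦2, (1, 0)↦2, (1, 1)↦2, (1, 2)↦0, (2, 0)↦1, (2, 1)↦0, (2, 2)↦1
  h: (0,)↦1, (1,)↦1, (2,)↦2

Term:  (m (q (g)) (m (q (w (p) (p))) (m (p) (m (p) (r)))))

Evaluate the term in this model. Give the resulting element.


  g = 0
  (q (g)) = q(0,) = 0
  p = 2
  p = 2
  (w (p) (p)) = w(2, 2) = 1
  (q (w (p) (p))) = q(1,) = 0
  p = 2
  p = 2
  r = 1
  (m (p) (r)) = m(2, 1) = 1
  (m (p) (m (p) (r))) = m(2, 1) = 1
  (m (q (w (p) (p))) (m (p) (m (p) (r)))) = m(0, 1) = 2
  (m (q (g)) (m (q (w (p) (p))) (m (p) (m (p) (r))))) = m(0, 2) = 1

value = 1


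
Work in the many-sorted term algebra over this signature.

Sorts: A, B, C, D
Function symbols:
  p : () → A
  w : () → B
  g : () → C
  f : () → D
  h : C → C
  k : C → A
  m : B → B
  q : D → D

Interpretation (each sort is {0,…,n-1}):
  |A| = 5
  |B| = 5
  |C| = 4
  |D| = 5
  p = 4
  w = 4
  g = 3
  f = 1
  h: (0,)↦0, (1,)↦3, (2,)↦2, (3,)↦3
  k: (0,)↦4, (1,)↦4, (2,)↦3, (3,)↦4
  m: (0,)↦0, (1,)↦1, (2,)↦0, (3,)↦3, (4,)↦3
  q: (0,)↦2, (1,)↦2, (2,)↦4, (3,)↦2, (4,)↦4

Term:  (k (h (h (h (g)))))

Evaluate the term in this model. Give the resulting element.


value = 4

  g = 3
  (h (g)) = h(3,) = 3
  (h (h (g))) = h(3,) = 3
  (h (h (h (g)))) = h(3,) = 3
  (k (h (h (h (g))))) = k(3,) = 4


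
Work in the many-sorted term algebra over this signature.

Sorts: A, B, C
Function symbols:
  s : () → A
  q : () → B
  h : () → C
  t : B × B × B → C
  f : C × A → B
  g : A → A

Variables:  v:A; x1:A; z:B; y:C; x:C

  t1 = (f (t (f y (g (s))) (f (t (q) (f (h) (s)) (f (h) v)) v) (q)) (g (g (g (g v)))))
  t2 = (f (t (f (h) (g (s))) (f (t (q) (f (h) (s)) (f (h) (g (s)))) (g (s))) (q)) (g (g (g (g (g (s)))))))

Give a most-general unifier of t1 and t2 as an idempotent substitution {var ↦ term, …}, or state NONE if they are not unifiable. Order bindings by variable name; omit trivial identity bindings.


{v ↦ (g (s)), y ↦ (h)}


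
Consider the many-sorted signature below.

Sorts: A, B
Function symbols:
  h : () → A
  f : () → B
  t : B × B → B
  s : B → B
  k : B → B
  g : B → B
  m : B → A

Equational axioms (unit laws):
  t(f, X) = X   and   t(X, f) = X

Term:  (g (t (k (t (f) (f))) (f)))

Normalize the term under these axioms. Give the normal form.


1. (g (t (k (t (f) (f))) (f)))  →  (g (k (t (f) (f))))
2. (g (k (t (f) (f))))  →  (g (k (f)))

normal form = (g (k (f)))


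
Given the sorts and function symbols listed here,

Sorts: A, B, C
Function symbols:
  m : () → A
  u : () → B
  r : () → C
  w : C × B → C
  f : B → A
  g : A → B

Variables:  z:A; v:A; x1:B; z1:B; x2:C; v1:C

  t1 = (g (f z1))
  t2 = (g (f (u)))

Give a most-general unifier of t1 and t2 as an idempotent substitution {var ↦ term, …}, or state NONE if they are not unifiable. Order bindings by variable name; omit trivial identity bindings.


{z1 ↦ (u)}


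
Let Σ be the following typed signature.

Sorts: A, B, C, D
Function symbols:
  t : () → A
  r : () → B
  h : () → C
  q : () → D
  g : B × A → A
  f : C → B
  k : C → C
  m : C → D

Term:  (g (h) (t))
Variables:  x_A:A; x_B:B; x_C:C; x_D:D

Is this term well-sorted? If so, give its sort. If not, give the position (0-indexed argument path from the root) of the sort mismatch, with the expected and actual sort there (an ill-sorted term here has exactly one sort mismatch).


ill-sorted at position [0]: expected B, got C

  (h) : C
  (t) : A
(g (h) (t)) : ✗ arg 0 at [0] has sort C, expected B


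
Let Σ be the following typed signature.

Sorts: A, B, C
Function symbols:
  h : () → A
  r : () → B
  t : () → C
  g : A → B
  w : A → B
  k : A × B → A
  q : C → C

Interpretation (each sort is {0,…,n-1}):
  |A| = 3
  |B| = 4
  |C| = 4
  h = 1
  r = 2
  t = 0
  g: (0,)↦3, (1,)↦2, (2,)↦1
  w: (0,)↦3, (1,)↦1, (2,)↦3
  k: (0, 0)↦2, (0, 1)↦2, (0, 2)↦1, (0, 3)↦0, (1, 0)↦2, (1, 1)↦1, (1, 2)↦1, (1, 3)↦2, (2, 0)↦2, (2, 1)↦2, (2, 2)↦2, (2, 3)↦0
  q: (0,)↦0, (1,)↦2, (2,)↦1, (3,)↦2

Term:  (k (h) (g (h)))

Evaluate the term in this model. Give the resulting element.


value = 1

  h = 1
  h = 1
  (g (h)) = g(1,) = 2
  (k (h) (g (h))) = k(1, 2) = 1


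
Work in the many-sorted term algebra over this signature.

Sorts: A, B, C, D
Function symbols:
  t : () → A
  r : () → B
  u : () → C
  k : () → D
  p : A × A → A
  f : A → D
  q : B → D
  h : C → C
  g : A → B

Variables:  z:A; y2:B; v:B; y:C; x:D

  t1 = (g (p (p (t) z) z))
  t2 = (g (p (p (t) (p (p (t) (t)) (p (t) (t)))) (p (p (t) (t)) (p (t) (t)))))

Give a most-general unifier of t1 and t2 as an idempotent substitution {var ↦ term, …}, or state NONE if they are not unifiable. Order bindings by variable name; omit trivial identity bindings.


{z ↦ (p (p (t) (t)) (p (t) (t)))}


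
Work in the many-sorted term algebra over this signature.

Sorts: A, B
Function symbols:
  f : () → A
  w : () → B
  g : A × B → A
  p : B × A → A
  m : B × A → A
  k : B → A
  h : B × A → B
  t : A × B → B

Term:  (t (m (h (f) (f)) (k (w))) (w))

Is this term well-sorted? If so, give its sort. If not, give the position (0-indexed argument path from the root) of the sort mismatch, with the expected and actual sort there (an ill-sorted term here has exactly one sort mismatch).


      (f) : A
      (f) : A
    (h (f) (f)) : ✗ arg 0 at [0, 0, 0] has sort A, expected B
      (w) : B
    (k (w)) : A
  (w) : B

ill-sorted at position [0, 0, 0]: expected B, got A


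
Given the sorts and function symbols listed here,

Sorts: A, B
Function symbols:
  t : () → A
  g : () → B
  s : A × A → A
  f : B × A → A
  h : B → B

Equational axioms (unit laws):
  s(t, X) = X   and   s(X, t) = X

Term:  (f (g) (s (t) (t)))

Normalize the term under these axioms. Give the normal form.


normal form = (f (g) (t))

1. (f (g) (s (t) (t)))  →  (f (g) (t))


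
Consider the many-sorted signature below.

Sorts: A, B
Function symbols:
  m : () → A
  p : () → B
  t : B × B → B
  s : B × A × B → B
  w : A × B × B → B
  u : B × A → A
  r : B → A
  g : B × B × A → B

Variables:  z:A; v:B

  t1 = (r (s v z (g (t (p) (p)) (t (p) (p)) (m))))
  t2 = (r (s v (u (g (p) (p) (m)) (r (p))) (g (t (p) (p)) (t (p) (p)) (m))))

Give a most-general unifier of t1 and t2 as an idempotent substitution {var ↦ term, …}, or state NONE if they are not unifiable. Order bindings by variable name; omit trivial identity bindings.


{z ↦ (u (g (p) (p) (m)) (r (p)))}


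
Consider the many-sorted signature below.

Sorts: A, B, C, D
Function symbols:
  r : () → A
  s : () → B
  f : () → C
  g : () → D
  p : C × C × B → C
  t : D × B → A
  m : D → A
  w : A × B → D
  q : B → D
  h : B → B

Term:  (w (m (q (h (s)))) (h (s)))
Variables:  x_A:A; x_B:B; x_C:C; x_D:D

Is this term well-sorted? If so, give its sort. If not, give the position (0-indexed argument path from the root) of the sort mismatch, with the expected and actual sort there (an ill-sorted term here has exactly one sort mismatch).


        (s) : B
      (h (s)) : B
    (q (h (s))) : D
  (m (q (h (s)))) : A
    (s) : B
  (h (s)) : B
(w (m (q (h (s)))) (h (s))) : D

well-sorted; sort = D


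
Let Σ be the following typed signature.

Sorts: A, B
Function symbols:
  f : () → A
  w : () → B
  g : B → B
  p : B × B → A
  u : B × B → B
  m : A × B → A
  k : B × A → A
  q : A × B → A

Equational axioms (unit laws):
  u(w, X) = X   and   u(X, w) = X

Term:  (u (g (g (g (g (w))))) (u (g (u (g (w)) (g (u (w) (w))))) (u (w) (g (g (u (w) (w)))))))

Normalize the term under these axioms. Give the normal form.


normal form = (u (g (g (g (g (w))))) (u (g (u (g (w)) (g (w)))) (g (g (w)))))

1. (u (g (g (g (g (w))))) (u (g (u (g (w)) (g (u (w) (w))))) (u (w) (g (g (u (w) (w)))))))  →  (u (g (g (g (g (w))))) (u (g (u (g (w)) (g (w)))) (u (w) (g (g (u (w) (w)))))))
2. (u (g (g (g (g (w))))) (u (g (u (g (w)) (g (w)))) (u (w) (g (g (u (w) (w)))))))  →  (u (g (g (g (g (w))))) (u (g (u (g (w)) (g (w)))) (g (g (u (w) (w))))))
3. (u (g (g (g (g (w))))) (u (g (u (g (w)) (g (w)))) (g (g (u (w) (w))))))  →  (u (g (g (g (g (w))))) (u (g (u (g (w)) (g (w)))) (g (g (w)))))


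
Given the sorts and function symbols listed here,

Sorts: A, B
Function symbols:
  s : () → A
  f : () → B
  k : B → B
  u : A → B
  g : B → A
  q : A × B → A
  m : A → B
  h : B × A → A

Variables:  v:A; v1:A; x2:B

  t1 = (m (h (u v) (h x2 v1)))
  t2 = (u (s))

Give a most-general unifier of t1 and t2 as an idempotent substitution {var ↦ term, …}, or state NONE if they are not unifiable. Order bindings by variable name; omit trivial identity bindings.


NONE (not unifiable)

head clash or occurs-check failure — not unifiable


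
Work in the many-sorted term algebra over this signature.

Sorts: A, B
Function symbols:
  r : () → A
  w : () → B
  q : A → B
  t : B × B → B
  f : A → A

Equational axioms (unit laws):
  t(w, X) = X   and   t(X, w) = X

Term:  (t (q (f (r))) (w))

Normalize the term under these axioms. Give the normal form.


1. (t (q (f (r))) (w))  →  (q (f (r)))

normal form = (q (f (r)))


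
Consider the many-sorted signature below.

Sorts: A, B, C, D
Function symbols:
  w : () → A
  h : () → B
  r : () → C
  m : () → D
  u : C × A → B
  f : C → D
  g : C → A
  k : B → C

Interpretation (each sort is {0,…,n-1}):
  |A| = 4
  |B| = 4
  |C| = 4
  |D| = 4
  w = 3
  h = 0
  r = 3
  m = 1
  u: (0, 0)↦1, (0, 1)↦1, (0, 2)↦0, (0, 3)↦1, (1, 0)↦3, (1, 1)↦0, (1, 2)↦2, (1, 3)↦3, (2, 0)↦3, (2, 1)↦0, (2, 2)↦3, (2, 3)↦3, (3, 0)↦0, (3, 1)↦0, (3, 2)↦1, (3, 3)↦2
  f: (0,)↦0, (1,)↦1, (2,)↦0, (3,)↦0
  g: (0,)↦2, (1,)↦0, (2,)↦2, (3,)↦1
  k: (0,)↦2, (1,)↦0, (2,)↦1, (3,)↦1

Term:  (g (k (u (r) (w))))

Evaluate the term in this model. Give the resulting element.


value = 0

  r = 3
  w = 3
  (u (r) (w)) = u(3, 3) = 2
  (k (u (r) (w))) = k(2,) = 1
  (g (k (u (r) (w)))) = g(1,) = 0


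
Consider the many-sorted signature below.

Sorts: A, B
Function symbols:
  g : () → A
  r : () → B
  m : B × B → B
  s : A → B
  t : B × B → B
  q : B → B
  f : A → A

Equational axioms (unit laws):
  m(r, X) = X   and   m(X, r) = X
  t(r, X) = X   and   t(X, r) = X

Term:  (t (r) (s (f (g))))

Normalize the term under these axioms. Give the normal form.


normal form = (s (f (g)))

1. (t (r) (s (f (g))))  →  (s (f (g)))


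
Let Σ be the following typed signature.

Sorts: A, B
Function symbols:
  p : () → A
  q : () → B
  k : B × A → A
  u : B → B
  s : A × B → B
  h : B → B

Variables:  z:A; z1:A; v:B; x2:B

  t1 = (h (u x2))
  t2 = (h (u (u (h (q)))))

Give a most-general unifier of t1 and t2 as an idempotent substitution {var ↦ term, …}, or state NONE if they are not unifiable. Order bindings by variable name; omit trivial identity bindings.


{x2 ↦ (u (h (q)))}


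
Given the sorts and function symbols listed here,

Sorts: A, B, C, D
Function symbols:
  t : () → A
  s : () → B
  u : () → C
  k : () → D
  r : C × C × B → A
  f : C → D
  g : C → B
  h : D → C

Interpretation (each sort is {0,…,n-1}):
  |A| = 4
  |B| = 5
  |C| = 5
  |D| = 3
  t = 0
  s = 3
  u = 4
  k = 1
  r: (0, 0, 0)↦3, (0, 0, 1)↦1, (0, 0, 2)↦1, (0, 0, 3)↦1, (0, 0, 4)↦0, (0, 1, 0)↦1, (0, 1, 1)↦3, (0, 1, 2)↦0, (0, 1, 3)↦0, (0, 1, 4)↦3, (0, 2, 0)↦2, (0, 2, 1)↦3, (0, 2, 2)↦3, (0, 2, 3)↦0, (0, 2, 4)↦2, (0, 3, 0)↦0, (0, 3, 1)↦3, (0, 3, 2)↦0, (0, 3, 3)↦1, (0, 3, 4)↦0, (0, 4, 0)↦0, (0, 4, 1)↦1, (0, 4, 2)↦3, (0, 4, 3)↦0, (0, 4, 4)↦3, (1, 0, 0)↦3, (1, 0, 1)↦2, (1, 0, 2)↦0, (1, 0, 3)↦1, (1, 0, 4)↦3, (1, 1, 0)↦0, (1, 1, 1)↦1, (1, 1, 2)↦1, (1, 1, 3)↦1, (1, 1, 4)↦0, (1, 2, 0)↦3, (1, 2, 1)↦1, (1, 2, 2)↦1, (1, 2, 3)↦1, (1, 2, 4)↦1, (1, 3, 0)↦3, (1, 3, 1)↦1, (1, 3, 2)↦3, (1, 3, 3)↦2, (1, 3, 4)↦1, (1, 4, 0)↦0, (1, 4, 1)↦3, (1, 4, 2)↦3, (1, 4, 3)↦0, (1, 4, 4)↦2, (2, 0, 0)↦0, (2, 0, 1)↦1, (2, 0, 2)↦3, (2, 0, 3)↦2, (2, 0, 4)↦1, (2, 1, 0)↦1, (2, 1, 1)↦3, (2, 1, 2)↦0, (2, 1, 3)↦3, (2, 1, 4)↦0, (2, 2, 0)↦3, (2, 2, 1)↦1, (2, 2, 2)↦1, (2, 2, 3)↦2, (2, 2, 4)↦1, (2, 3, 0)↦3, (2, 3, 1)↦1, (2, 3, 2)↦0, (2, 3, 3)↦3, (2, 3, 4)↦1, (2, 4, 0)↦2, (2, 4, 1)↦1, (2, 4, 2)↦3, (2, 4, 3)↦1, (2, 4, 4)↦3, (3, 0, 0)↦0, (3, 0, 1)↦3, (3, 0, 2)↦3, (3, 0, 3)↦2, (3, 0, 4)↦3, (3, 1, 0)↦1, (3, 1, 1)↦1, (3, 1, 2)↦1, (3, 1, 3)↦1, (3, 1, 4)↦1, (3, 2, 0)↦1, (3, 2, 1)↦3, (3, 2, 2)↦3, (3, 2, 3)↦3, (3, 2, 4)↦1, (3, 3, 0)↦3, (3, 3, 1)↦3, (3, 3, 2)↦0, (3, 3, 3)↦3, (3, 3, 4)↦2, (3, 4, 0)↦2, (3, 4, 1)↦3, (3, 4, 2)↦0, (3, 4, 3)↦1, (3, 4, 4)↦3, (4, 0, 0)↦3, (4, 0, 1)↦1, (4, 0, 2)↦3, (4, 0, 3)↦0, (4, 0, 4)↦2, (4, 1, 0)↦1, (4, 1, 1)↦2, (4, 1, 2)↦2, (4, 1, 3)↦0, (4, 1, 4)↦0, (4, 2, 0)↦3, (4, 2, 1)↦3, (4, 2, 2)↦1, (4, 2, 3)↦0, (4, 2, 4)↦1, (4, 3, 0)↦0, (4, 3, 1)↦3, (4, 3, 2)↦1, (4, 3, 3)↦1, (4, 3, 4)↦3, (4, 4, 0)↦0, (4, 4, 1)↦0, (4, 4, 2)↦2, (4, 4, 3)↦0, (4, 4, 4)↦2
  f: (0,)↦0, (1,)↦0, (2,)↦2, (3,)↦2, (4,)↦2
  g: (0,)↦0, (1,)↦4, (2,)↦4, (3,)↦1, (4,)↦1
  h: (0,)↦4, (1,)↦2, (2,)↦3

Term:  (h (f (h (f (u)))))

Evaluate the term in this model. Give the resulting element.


value = 3

  u = 4
  (f (u)) = f(4,) = 2
  (h (f (u))) = h(2,) = 3
  (f (h (f (u)))) = f(3,) = 2
  (h (f (h (f (u))))) = h(2,) = 3
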